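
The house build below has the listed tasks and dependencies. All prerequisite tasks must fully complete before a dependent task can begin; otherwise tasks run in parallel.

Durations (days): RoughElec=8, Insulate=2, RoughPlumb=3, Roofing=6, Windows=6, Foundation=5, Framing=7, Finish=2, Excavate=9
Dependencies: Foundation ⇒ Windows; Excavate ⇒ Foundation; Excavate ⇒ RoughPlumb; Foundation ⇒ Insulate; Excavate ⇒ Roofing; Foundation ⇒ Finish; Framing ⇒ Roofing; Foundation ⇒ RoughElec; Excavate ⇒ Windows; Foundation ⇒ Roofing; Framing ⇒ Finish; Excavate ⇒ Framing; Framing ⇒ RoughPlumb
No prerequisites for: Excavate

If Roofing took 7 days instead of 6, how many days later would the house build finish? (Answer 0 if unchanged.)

1

Critical path before the change: Excavate→Framing→Roofing = 9+7+6 = 22 giving 22 days.
Roofing lies on that path, so at 7 days the path becomes 23 days.
The critical path is still Excavate→Framing→Roofing; finish is now 23 days.
Change in finish: 23 − 22 = +1 days.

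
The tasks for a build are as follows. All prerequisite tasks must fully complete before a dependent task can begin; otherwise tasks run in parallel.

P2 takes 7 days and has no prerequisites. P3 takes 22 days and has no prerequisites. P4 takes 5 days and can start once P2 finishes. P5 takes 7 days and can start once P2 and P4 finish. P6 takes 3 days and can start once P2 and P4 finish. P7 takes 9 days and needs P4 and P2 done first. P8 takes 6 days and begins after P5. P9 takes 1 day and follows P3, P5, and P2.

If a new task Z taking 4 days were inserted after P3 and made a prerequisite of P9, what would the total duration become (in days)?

Originally the plan takes 25 days.
With Z inserted, P9 now waits for max(P3, P5, P2, Z).
New critical path: P3→Z→P9 = 22+4+1 = 27 ⇒ 27 days.

27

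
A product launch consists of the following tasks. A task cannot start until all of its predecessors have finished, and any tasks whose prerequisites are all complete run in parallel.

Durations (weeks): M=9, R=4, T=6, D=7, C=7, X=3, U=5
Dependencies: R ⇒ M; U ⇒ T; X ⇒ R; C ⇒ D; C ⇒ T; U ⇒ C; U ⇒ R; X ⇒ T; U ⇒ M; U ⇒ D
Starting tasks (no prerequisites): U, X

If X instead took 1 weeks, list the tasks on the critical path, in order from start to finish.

The binding path is U→C→D = 5+7+7 = 19; finish at 19 weeks.
X is off the critical path — its longest chain is 16 weeks, giving 3 of slack.
That remains the longest chain; total 19 weeks.

U, C, D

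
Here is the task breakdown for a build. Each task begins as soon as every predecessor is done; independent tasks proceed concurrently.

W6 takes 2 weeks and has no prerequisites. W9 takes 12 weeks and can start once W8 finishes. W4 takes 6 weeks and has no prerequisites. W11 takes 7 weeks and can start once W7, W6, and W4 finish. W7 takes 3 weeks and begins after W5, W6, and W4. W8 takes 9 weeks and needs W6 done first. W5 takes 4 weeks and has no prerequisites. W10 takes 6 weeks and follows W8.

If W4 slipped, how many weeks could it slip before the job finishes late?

The longest chain is W6→W8→W9 = 2+9+12 = 23; overall finish 23 weeks.
W4 finishes as early as 6 and must finish by 13.
So W4 can slip 13 − 6 = 7 weeks.

7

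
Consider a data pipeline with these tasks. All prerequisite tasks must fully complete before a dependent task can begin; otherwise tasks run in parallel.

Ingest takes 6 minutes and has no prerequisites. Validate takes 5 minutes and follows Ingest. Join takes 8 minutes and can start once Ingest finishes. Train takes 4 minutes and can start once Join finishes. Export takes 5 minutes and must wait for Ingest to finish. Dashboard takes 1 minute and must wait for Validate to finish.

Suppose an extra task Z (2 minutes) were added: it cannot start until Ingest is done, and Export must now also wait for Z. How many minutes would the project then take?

Originally the project takes 18 minutes.
With Z inserted, Export now waits for max(Ingest, Z).
New critical path: Ingest→Join→Train = 6+8+4 = 18 ⇒ 18 minutes.

18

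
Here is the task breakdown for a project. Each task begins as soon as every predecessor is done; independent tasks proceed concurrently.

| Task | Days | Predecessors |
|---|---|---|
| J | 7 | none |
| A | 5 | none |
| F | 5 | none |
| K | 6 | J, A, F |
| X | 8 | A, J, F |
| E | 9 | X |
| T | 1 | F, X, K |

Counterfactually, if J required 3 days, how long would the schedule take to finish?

22

Actual critical path: J→X→E = 7+8+9 = 24 ⇒ 24 days.
Since J is critical, the -4 change carries straight to that chain (now 20 days).
The binding chain switches to A→X→E = 5+8+9 = 22; finish 22 days.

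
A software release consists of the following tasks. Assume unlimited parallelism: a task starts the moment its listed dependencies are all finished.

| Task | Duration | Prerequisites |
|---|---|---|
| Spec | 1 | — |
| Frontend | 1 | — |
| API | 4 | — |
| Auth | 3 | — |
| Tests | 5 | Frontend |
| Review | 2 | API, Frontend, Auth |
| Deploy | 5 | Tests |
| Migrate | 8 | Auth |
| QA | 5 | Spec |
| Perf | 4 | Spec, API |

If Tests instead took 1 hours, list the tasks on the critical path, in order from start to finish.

Auth, Migrate

Actual critical path: Frontend→Tests→Deploy = 1+5+5 = 11 ⇒ 11 hours.
Tests lies on that path, so at 1 hour the path becomes 7 hours.
Now Auth→Migrate = 3+8 = 11 is longest, so the finish becomes 11 hours.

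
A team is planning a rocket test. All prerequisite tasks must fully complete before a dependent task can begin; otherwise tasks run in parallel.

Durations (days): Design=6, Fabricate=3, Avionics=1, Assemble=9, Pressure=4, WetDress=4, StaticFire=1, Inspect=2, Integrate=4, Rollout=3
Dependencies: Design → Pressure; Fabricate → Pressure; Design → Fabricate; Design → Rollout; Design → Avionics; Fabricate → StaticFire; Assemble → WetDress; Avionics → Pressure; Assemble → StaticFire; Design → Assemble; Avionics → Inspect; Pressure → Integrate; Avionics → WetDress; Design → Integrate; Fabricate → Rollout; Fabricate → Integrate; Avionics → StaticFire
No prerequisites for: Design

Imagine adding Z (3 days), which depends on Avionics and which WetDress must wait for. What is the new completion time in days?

19

Originally the plan takes 19 days.
With Z inserted, WetDress now waits for max(Avionics, Assemble, Z).
New critical path: Design→Assemble→WetDress = 6+9+4 = 19 ⇒ 19 days.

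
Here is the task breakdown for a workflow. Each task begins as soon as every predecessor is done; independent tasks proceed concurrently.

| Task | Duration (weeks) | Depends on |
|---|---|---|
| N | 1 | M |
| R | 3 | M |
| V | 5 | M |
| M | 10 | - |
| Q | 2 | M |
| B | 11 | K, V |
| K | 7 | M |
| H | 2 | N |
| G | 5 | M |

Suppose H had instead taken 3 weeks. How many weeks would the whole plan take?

28

Critical path before the change: M→K→B = 10+7+11 = 28 giving 28 weeks.
H is off the critical path — its longest chain is 13 weeks, giving 15 of slack.
The critical path is still M→K→B; finish is now 28 weeks.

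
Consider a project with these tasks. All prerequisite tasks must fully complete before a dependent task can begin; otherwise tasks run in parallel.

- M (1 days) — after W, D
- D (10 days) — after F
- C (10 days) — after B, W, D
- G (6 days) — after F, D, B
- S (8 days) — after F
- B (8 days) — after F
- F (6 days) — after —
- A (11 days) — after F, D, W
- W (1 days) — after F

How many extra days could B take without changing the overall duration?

3

Critical path: F→D→A = 6+10+11 = 27, so the finish is 27 days.
B finishes as early as 14 and must finish by 17.
Float = 27 − 24 = 3.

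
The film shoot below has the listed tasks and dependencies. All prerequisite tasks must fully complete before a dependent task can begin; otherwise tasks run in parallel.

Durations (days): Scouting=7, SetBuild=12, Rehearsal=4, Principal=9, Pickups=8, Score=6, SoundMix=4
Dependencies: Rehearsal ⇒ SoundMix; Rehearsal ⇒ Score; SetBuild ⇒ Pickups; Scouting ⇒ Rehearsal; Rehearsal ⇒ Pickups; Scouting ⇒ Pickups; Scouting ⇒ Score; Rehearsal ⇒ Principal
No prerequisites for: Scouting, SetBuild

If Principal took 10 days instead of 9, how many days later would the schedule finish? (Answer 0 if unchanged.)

As given, the longest chain is Scouting→Rehearsal→Principal = 7+4+9 = 20, so the finish is 20 days.
Principal is on the critical path; changing it to 10 makes that path 21 days.
That remains the longest chain; total 21 days.
Change in finish: 21 − 20 = +1 days.

1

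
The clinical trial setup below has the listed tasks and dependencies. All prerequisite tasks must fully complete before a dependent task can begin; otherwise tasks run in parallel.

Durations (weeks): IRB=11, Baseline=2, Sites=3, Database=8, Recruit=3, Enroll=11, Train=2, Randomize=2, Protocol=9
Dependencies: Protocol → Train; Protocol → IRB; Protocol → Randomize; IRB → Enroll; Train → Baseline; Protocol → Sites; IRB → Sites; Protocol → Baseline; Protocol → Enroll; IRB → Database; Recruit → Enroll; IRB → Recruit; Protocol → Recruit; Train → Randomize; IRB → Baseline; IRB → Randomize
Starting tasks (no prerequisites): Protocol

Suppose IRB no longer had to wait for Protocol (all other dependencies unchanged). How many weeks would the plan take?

25

Before: longest chain Protocol→IRB→Recruit→Enroll = 9+11+3+11 = 34, finish 34.
Without Protocol→IRB, IRB's earliest start moves from 9 to 0.
After: IRB→Recruit→Enroll = 11+3+11 = 25 → 25 weeks.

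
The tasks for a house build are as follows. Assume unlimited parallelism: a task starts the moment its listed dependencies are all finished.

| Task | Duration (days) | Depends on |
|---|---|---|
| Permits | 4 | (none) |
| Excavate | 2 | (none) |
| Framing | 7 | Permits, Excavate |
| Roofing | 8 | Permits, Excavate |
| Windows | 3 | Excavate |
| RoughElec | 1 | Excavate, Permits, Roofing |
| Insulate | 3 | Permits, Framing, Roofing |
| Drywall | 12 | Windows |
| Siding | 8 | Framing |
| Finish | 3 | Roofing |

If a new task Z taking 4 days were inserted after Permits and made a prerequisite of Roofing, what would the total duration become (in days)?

Originally the schedule takes 19 days.
With Z inserted, Roofing now waits for max(Permits, Excavate, Z).
New critical path: Permits→Z→Roofing→Insulate = 4+4+8+3 = 19 ⇒ 19 days.

19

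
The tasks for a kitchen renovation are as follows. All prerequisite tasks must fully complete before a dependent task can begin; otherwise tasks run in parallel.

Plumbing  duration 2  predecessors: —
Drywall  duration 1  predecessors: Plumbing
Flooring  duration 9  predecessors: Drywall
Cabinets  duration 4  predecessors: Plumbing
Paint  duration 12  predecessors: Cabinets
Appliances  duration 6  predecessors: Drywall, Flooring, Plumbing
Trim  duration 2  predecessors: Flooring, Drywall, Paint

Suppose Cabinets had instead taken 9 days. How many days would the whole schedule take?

As given, the longest chain is Plumbing→Cabinets→Paint→Trim = 2+4+12+2 = 20, so the finish is 20 days.
Cabinets lies on that path, so at 9 days the path becomes 25 days.
That remains the longest chain; total 25 days.

25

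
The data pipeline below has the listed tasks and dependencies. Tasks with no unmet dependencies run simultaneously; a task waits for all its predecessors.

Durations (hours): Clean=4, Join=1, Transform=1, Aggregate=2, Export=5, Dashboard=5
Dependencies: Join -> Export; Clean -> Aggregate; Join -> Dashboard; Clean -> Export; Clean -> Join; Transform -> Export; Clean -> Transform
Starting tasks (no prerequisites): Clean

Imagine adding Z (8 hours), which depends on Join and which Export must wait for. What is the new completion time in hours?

Originally the job takes 10 hours.
With Z inserted, Export now waits for max(Join, Clean, Transform, Z).
New critical path: Clean→Join→Z→Export = 4+1+8+5 = 18 ⇒ 18 hours.

18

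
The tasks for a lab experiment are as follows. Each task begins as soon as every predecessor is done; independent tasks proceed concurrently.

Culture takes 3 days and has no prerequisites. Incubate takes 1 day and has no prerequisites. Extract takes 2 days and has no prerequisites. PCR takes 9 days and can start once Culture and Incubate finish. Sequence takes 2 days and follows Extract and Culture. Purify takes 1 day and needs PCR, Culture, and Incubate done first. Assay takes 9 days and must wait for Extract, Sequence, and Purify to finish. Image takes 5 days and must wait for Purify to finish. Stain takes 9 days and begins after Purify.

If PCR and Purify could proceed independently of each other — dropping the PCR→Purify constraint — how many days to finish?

14

With the dependency in place, Culture→PCR→Purify→Assay = 3+9+1+9 = 22 sets the finish at 22 days.
Without PCR→Purify, Purify's earliest start moves from 12 to 3.
New critical path: Culture→Sequence→Assay = 3+2+9 = 14 ⇒ 14 days.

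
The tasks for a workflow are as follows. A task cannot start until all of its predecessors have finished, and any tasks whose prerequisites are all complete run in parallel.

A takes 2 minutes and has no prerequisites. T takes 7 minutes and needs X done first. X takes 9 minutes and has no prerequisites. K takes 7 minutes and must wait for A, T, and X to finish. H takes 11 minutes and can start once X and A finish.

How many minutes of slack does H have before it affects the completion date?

3

Critical path: X→T→K = 9+7+7 = 23, so the finish is 23 minutes.
H finishes as early as 20 and must finish by 23.
So H can slip 23 − 20 = 3 minutes.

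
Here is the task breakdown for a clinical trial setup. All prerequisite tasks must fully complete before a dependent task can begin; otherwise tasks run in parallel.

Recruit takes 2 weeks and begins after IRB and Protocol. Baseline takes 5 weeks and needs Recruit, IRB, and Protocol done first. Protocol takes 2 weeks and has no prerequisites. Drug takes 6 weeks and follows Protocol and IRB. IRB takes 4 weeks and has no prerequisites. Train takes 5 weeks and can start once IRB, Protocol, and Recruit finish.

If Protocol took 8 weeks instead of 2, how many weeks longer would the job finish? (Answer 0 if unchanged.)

Baseline: IRB→Recruit→Train = 4+2+5 = 11 → 11 weeks.
Protocol is off the critical path — its longest chain is 9 weeks, giving 2 of slack.
New critical path: Protocol→Recruit→Train = 8+2+5 = 15 ⇒ 15 weeks.
Change in finish: 15 − 11 = +4 weeks.

4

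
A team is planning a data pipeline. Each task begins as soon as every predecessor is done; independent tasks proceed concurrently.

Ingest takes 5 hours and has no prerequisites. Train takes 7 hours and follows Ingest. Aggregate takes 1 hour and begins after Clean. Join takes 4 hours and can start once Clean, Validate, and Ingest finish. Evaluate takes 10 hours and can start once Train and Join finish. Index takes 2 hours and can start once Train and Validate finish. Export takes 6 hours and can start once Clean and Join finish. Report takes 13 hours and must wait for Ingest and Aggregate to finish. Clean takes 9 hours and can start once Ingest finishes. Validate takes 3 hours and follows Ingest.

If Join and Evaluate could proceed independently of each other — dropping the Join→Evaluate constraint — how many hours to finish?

Before: longest chain Ingest→Clean→Join→Evaluate = 5+9+4+10 = 28, finish 28.
Without Join→Evaluate, Evaluate's earliest start moves from 18 to 12.
New critical path: Ingest→Clean→Aggregate→Report = 5+9+1+13 = 28 ⇒ 28 hours.

28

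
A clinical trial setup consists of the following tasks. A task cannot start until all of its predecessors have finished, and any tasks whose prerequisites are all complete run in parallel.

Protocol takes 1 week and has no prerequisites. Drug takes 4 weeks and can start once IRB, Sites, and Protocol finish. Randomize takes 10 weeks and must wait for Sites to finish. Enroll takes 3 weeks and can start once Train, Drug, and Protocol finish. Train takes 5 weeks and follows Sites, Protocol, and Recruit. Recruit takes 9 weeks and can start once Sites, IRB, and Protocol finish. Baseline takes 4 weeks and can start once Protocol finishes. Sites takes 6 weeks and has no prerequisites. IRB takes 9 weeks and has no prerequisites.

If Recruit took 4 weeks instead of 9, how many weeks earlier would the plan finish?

As given, the longest chain is IRB→Recruit→Train→Enroll = 9+9+5+3 = 26, so the finish is 26 weeks.
Recruit is on the critical path; changing it to 4 makes that path 21 weeks.
That remains the longest chain; total 21 weeks.
Change in finish: 21 − 26 = -5 weeks.

5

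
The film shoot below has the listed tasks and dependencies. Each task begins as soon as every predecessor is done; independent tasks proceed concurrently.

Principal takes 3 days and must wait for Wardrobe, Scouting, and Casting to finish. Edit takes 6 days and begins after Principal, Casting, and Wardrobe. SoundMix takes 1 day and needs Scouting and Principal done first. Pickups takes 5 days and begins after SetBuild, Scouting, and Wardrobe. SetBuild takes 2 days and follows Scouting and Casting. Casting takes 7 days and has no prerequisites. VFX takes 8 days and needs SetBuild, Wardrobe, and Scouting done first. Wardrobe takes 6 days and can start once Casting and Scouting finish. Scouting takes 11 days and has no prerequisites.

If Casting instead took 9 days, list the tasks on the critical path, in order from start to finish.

Actual critical path: Scouting→Wardrobe→Principal→Edit = 11+6+3+6 = 26 ⇒ 26 days.
The longest path through Casting is only 22 days, so Casting has float 4.
That remains the longest chain; total 26 days.

Scouting, Wardrobe, Principal, Edit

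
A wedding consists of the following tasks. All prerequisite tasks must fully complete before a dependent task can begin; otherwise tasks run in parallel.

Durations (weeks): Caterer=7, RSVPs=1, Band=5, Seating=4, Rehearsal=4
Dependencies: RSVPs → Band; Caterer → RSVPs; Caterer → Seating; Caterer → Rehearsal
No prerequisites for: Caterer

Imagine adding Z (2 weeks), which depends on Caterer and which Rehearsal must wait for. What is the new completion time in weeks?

Originally the wedding takes 13 weeks.
With Z inserted, Rehearsal now waits for max(Caterer, Z).
New critical path: Caterer→Z→Rehearsal = 7+2+4 = 13 ⇒ 13 weeks.

13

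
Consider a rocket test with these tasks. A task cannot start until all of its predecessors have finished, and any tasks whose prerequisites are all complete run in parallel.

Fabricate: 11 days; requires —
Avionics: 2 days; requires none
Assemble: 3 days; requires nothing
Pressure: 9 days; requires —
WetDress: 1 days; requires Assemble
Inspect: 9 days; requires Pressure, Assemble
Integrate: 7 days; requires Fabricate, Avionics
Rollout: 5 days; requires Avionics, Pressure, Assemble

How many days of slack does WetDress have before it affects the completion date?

The longest chain is Fabricate→Integrate = 11+7 = 18; overall finish 18 days.
WetDress finishes as early as 4 and must finish by 18.
Slack of WetDress = 17 − 3 = 14 days.

14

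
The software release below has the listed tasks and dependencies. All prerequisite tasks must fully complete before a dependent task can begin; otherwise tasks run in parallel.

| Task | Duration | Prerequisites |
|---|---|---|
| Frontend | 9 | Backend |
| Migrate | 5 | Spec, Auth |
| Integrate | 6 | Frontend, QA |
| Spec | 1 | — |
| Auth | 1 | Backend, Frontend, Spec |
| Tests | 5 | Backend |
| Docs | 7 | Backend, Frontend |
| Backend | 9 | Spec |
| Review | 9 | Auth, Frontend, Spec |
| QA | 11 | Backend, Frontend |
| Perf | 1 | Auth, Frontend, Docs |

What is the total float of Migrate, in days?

Spec→Backend→Frontend→QA→Integrate = 1+9+9+11+6 = 36 sets the makespan at 36 days.
Longest path through Migrate: 25 days (earliest finish 25, latest finish 36).
So Migrate can slip 36 − 25 = 11 days.

11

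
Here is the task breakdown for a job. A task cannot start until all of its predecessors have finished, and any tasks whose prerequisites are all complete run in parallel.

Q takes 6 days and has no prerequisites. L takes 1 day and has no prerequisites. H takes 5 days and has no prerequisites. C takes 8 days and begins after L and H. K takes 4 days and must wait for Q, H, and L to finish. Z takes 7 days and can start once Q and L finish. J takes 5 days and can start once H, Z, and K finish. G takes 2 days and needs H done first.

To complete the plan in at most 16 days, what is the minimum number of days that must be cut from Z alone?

2

Current finish: 18 days; target: 16.
Z is on every critical path, so each day cut from Z cuts the finish by one (this holds down to a finish of 15).
Need 18 − 16 = 2 days off Z → Z becomes 5 days, finish becomes 16.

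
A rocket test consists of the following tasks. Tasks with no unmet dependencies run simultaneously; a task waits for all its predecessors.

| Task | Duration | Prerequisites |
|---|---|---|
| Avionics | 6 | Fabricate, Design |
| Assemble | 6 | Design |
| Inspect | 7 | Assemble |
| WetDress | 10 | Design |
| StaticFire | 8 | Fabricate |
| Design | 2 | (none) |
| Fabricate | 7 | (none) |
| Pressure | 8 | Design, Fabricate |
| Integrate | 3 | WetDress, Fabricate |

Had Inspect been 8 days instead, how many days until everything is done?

16

As given, the longest chain is Design→Assemble→Inspect = 2+6+7 = 15, so the finish is 15 days.
Inspect lies on that path, so at 8 days the path becomes 16 days.
No other chain overtakes it, so the finish is 16 days.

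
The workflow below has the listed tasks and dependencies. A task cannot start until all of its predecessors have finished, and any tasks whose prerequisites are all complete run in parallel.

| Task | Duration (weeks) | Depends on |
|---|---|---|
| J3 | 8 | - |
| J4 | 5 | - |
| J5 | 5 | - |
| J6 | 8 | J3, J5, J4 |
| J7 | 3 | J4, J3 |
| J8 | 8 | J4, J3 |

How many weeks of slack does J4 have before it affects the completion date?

J3→J6 = 8+8 = 16 sets the makespan at 16 weeks.
The longest chain containing J4 totals 13 weeks.
Slack of J4 = 3 − 0 = 3 weeks.

3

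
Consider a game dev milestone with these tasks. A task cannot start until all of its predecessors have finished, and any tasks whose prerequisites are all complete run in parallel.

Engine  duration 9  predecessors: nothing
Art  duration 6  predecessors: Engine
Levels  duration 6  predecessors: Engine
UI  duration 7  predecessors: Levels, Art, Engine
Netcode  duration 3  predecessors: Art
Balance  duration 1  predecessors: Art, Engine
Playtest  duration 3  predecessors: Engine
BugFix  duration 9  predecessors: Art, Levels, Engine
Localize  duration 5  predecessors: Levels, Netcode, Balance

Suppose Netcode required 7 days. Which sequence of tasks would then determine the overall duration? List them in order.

Actual critical path: Engine→Art→BugFix = 9+6+9 = 24 ⇒ 24 days.
Netcode has 1 day of float (longest path through it is 23).
The binding chain switches to Engine→Art→Netcode→Localize = 9+6+7+5 = 27; finish 27 days.

Engine, Art, Netcode, Localize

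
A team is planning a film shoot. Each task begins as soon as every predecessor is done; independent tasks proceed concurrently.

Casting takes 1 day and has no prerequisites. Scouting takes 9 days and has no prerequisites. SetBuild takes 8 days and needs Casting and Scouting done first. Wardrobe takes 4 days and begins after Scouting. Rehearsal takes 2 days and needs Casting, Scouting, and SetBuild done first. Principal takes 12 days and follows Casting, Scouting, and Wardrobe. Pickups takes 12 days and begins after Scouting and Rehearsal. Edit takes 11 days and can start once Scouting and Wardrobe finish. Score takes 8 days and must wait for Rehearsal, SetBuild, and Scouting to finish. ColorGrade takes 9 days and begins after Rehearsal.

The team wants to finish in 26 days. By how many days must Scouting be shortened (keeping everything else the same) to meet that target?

Current finish: 31 days; target: 26.
Scouting is on every critical path, so each day cut from Scouting cuts the finish by one (this holds down to a finish of 23).
Need 31 − 26 = 5 days off Scouting → Scouting becomes 4 days, finish becomes 26.

5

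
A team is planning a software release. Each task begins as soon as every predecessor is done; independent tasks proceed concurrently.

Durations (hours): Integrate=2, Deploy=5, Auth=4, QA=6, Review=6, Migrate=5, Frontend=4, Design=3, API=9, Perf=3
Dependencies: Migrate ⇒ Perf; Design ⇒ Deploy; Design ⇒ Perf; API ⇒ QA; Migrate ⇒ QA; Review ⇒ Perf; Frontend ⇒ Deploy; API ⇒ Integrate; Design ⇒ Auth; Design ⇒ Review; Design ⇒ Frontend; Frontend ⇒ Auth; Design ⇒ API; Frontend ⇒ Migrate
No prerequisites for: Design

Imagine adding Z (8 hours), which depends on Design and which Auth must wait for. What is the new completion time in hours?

Originally the schedule takes 18 hours.
With Z inserted, Auth now waits for max(Frontend, Design, Z).
New critical path: Design→Frontend→Migrate→QA = 3+4+5+6 = 18 ⇒ 18 hours.

18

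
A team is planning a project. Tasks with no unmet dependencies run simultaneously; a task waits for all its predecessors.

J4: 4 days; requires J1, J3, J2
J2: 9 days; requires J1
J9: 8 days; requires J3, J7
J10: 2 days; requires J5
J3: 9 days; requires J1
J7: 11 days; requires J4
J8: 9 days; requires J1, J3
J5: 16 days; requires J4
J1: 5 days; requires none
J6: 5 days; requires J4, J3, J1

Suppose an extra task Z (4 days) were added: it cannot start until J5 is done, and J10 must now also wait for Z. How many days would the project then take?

40

Originally the project takes 37 days.
With Z inserted, J10 now waits for max(J5, Z).
New critical path: J1→J2→J4→J5→Z→J10 = 5+9+4+16+4+2 = 40 ⇒ 40 days.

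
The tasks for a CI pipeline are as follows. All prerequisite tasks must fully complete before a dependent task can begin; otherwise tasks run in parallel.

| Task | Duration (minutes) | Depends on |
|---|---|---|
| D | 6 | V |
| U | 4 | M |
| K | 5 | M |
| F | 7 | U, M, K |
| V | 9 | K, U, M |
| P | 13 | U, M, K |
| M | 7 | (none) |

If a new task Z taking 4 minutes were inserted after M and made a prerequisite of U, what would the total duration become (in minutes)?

Originally the CI pipeline takes 27 minutes.
With Z inserted, U now waits for max(M, Z).
New critical path: M→Z→U→V→D = 7+4+4+9+6 = 30 ⇒ 30 minutes.

30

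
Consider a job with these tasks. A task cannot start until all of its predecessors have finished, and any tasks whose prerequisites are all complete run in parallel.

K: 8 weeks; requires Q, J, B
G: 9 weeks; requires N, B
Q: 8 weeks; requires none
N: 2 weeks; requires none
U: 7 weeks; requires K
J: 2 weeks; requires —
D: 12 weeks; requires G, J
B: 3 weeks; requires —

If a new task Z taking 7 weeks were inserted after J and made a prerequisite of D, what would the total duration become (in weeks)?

24

Originally the project takes 24 weeks.
With Z inserted, D now waits for max(G, J, Z).
New critical path: B→G→D = 3+9+12 = 24 ⇒ 24 weeks.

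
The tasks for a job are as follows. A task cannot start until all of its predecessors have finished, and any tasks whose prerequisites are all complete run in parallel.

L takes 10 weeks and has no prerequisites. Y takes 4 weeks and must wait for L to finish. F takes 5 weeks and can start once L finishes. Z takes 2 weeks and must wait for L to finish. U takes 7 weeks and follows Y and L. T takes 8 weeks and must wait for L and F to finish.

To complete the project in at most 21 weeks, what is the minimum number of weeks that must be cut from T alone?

2

Current finish: 23 weeks; target: 21.
T is on every critical path, so each week cut from T cuts the finish by one (this holds down to a finish of 21).
Need 23 − 21 = 2 weeks off T → T becomes 6 weeks, finish becomes 21.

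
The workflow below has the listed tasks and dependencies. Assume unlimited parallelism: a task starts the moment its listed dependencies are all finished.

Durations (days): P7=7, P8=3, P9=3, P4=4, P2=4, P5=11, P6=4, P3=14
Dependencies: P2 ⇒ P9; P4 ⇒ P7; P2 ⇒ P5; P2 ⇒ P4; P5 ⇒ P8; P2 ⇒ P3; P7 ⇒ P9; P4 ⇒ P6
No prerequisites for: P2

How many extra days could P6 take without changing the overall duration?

The longest chain is P2→P3 = 4+14 = 18; overall finish 18 days.
The longest chain containing P6 totals 12 days.
Float = 18 − 12 = 6.

6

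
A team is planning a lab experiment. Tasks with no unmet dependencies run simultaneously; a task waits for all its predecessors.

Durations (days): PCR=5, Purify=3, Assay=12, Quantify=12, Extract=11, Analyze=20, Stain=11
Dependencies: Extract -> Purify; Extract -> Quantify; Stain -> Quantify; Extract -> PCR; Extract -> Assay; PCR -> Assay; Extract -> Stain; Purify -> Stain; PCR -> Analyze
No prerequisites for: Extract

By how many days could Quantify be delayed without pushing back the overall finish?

Critical path: Extract→Purify→Stain→Quantify = 11+3+11+12 = 37, so the finish is 37 days.
The longest chain containing Quantify totals 37 days.
Float = 37 − 37 = 0.

0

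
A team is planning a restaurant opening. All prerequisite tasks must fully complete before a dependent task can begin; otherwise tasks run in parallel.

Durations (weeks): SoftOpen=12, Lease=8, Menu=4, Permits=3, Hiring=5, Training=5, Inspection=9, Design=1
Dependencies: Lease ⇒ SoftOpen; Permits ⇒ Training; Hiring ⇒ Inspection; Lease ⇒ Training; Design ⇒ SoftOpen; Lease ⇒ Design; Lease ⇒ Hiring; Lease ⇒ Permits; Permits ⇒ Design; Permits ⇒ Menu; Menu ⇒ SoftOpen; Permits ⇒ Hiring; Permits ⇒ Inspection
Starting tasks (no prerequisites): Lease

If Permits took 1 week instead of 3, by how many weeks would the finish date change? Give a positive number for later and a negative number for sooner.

Critical path before the change: Lease→Permits→Menu→SoftOpen = 8+3+4+12 = 27 giving 27 weeks.
Permits is on the critical path; changing it to 1 makes that path 25 weeks.
The critical path is still Lease→Permits→Menu→SoftOpen; finish is now 25 weeks.
Change in finish: 25 − 27 = -2 weeks.

-2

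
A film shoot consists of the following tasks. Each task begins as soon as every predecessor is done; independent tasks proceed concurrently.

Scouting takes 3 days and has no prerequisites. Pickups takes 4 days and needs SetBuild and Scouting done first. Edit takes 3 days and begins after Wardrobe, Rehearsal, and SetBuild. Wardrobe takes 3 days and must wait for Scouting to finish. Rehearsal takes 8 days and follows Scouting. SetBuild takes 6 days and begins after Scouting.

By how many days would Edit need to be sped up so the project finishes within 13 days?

1

Current finish: 14 days; target: 13.
Edit is on every critical path, so each day cut from Edit cuts the finish by one (this holds down to a finish of 13).
Need 14 − 13 = 1 day off Edit → Edit becomes 2 days, finish becomes 13.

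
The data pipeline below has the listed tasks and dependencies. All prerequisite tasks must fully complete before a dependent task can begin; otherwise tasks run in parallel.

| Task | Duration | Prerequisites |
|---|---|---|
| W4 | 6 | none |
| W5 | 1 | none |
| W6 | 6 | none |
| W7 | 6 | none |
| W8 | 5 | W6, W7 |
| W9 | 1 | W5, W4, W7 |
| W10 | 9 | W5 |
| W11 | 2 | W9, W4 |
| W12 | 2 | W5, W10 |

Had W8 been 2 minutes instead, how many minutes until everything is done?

Baseline: W5→W10→W12 = 1+9+2 = 12 → 12 minutes.
W8 has 1 minute of float (longest path through it is 11).
The critical path is still W5→W10→W12; finish is now 12 minutes.

12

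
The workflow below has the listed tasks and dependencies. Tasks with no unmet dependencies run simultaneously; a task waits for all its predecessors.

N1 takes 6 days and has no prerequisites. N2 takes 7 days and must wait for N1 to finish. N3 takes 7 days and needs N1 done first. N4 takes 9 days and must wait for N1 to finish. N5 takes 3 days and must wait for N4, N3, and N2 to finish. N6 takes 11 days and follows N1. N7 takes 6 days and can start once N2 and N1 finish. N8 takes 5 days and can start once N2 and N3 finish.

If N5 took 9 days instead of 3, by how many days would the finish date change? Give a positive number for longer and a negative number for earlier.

Critical path before the change: N1→N2→N7 = 6+7+6 = 19 giving 19 days.
The longest path through N5 is only 18 days, so N5 has float 1.
The binding chain switches to N1→N4→N5 = 6+9+9 = 24; finish 24 days.
Change in finish: 24 − 19 = +5 days.

5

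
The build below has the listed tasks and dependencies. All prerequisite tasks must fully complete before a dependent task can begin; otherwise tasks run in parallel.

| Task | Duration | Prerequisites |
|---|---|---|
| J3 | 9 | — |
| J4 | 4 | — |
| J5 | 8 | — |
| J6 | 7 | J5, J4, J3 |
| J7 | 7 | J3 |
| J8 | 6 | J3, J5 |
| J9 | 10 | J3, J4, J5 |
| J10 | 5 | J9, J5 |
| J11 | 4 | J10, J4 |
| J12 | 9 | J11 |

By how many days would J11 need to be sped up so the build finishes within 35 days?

2

Current finish: 37 days; target: 35.
J11 is on every critical path, so each day cut from J11 cuts the finish by one (this holds down to a finish of 34).
Need 37 − 35 = 2 days off J11 → J11 becomes 2 days, finish becomes 35.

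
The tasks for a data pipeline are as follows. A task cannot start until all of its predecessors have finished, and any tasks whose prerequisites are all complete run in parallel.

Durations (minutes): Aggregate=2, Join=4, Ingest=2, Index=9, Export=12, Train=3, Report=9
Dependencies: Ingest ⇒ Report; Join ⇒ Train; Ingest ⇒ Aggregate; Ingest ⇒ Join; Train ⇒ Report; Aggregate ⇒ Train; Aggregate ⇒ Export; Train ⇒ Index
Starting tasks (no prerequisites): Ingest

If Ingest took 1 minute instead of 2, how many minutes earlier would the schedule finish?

1

Actual critical path: Ingest→Join→Train→Index = 2+4+3+9 = 18 ⇒ 18 minutes.
Ingest lies on that path, so at 1 minute the path becomes 17 minutes.
That remains the longest chain; total 17 minutes.
Change in finish: 17 − 18 = -1 minutes.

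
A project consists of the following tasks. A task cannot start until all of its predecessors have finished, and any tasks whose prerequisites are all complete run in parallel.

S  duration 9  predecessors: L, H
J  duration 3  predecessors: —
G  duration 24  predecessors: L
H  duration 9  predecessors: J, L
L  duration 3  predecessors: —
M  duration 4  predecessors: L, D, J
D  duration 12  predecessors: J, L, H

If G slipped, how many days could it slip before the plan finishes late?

1

J→H→D→M = 3+9+12+4 = 28 sets the makespan at 28 days.
Longest path through G: 27 days (earliest finish 27, latest finish 28).
Slack of G = 4 − 3 = 1 day.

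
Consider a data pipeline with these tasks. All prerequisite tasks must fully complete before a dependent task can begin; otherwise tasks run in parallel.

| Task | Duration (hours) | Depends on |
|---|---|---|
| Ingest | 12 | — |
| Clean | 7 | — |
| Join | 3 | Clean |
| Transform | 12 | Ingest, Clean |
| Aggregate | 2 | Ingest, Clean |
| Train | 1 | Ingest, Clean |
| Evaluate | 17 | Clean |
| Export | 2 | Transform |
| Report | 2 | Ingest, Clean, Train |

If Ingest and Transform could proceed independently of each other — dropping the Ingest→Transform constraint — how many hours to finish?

Original critical path: Ingest→Transform→Export = 12+12+2 = 26 ⇒ 26 hours.
Without Ingest→Transform, Transform's earliest start moves from 12 to 7.
The longest chain is now Clean→Evaluate = 7+17 = 24, so the schedule takes 24 hours.

24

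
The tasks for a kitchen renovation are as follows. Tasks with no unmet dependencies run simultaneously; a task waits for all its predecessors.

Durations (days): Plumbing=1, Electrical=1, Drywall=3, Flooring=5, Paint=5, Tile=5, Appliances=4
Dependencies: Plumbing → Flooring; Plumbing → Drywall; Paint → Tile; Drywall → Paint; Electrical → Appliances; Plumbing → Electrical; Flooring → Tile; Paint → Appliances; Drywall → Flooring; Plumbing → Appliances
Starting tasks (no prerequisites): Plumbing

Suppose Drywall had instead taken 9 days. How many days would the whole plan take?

Critical path before the change: Plumbing→Drywall→Flooring→Tile = 1+3+5+5 = 14 giving 14 days.
Since Drywall is critical, the +6 change carries straight to that chain (now 20 days).
No other chain overtakes it, so the finish is 20 days.

20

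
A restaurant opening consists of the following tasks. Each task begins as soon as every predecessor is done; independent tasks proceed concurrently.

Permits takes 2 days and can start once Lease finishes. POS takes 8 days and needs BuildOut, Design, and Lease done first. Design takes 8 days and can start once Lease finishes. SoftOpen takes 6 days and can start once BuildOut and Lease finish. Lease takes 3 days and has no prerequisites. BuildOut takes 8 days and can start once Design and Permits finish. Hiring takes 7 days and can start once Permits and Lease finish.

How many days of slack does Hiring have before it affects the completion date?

15

Lease→Design→BuildOut→POS = 3+8+8+8 = 27 sets the makespan at 27 days.
Hiring finishes as early as 12 and must finish by 27.
Slack of Hiring = 20 − 5 = 15 days.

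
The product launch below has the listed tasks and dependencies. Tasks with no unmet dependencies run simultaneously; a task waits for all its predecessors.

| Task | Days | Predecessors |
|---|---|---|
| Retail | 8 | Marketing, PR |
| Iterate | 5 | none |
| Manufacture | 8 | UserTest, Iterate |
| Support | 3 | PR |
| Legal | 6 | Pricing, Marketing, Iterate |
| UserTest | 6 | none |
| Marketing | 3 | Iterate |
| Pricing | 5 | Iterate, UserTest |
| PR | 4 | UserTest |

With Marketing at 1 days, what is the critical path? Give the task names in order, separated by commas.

Baseline: UserTest→PR→Retail = 6+4+8 = 18 → 18 days.
Marketing has 2 days of float (longest path through it is 16).
That remains the longest chain; total 18 days.

UserTest, PR, Retail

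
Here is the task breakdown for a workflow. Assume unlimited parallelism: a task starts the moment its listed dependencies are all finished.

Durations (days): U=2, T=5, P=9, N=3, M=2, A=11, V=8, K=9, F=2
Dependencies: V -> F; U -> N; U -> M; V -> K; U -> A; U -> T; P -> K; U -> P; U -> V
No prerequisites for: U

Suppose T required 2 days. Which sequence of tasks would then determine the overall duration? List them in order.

Actual critical path: U→P→K = 2+9+9 = 20 ⇒ 20 days.
The longest path through T is only 7 days, so T has float 13.
The critical path is still U→P→K; finish is now 20 days.

U, P, K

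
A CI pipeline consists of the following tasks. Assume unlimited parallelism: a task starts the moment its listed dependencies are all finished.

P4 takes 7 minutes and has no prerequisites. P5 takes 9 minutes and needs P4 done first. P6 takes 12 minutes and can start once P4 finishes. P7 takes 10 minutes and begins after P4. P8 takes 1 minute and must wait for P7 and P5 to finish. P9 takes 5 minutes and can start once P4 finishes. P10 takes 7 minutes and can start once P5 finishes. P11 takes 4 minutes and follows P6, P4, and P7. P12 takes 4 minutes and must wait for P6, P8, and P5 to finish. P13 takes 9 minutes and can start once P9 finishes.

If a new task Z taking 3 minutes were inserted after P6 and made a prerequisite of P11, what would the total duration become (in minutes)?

26

Originally the CI pipeline takes 23 minutes.
With Z inserted, P11 now waits for max(P6, P4, P7, Z).
New critical path: P4→P6→Z→P11 = 7+12+3+4 = 26 ⇒ 26 minutes.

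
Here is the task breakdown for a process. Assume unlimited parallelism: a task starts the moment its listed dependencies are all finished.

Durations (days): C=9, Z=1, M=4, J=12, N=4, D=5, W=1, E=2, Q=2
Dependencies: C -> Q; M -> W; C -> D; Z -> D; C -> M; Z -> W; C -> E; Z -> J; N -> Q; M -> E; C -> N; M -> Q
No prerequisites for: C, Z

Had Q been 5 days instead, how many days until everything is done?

18

Critical path before the change: C→M→Q = 9+4+2 = 15 giving 15 days.
Since Q is critical, the +3 change carries straight to that chain (now 18 days).
The critical path is still C→M→Q; finish is now 18 days.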